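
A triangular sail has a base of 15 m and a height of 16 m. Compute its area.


Shape: triangle
Base b = 15 m, Height h = 16 m
Formula: A = (1/2) * b * h
A = 0.5 * 15 * 16
A = 0.5 * 240
A = 120
120 m^2


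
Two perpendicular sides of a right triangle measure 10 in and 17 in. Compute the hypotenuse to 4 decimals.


Shape: right triangle
Legs a = 10 in, b = 17 in
Formula: c = sqrt(a^2 + b^2)
a^2 = 100, b^2 = 289
a^2 + b^2 = 389
c = sqrt(389)
c = 19.7231
19.7231 in


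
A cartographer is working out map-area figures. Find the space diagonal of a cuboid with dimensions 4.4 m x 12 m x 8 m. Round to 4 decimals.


Shape: rectangular box (space diagonal)
l = 4.4 m, w = 12 m, h = 8 m
Visualize: the diagonal of the base, then a right triangle with that diagonal and the height.
Formula: d = sqrt(l^2 + w^2 + h^2)
l^2 + w^2 + h^2 = 19.36 + 144 + 64 = 227.36
d = sqrt(227.36)
d = 15.0785
15.0785 m


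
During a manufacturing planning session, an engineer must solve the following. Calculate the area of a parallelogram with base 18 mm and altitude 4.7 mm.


Shape: parallelogram
Base b = 18 mm, Height h = 4.7 mm
Formula: A = b * h
A = 18 * 4.7
A = 84.6
84.6 mm^2


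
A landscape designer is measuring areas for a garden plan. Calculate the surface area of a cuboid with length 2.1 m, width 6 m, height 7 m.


Shape: rectangular prism
l = 2.1 m, w = 6 m, h = 7 m
Formula: SA = 2(lw + lh + wh)
lw = 12.6, lh = 14.7, wh = 42
lw + lh + wh = 69.3
SA = 2 * 69.3
SA = 138.6
138.6 m^2


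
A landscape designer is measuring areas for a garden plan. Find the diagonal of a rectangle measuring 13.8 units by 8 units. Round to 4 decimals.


Shape: rectangle (diagonal via Pythagoras)
Sides: 13.8 units and 8 units
Formula: d = sqrt(l^2 + w^2)
l^2 = 190.44, w^2 = 64
l^2 + w^2 = 254.44
d = sqrt(254.44)
d = 15.9512
15.9512 units


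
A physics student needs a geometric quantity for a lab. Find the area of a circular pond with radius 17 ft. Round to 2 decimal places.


Shape: circle
Radius r = 17 ft
Formula: A = pi * r^2
r^2 = 17^2 = 289
A = pi * 289
A = 907.92
907.92 ft^2


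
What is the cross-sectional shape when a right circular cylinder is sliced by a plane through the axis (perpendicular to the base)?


Solid: right circular cylinder
Cutting plane: through the axis (perpendicular to the base)
Visualize the intersection of the plane with the solid's surface.
The boundary of the cut region is a rectangle.
rectangle


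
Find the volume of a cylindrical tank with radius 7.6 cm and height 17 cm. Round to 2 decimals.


Shape: cylinder
Radius r = 7.6 cm, Height h = 17 cm
Formula: V = pi * r^2 * h
r^2 = 57.76
V = pi * 57.76 * 17
V = 981.92 * pi
V = 3084.79
3084.79 cm^3


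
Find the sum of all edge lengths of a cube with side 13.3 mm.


Shape: cube
Side s = 13.3 mm
A cube has 12 edges, all equal.
Formula: total edge length = 12 * s
Total = 12 * 13.3
Total = 159.6
159.6 mm


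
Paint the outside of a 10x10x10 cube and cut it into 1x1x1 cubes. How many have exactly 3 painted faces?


Large cube: 10 x 10 x 10, cut into unit cubes.
Cubes with 3 painted faces are at the corners. A cube always has 8 corners.
Count = 8
8 unit cubes


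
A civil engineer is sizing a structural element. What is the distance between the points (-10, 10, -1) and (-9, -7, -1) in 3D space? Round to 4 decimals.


3D distance between two points
P1 = (-10, 10, -1), P2 = (-9, -7, -1)
Formula: d = sqrt((x2-x1)^2 + (y2-y1)^2 + (z2-z1)^2)
dx = -9 - -10 = 1
dy = -7 - 10 = -17
dz = -1 - -1 = 0
dx^2 + dy^2 + dz^2 = 1 + 289 + 0 = 290
d = sqrt(290)
d = 17.0294
17.0294 units


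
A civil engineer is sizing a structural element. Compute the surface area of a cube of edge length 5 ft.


Shape: cube
Side s = 5 ft
A cube has 6 square faces.
Formula: SA = 6 * s^2
s^2 = 25
SA = 6 * 25
SA = 150
150 ft^2


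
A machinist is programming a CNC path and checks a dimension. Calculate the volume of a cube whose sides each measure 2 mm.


Shape: cube
Side s = 2 mm
Formula: V = s^3
V = 2 * 2 * 2
V = 4 * 2
V = 8
8 mm^3


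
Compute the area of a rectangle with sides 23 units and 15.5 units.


Shape: rectangle
Length l = 23 units, Width w = 15.5 units
Formula: A = l * w
A = 23 * 15.5
A = 356.5
356.5 units^2


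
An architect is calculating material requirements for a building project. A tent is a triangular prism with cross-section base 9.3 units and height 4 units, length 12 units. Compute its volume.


Shape: triangular prism
Triangle base = 9.3 units, triangle height = 4 units, prism length L = 12 units
Formula: V = (1/2 * b * h_tri) * L
Cross-section area = 0.5 * 9.3 * 4 = 18.6
V = 18.6 * 12
V = 223.2
223.2 units^3


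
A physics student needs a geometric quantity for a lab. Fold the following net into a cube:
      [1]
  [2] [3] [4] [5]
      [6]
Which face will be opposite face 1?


Net: cross layout. Take square 3 as the base (bottom).
Fold the four squares in the horizontal row up around 3: 2 -> left, 4 -> right, 5 wraps to the top.
Fold 1 and 6 up from 3: 1 -> back, 6 -> front.
Opposite pairs are therefore: (1, 6), (2, 4), (3, 5).
Face 1 is opposite face 6.
face 6


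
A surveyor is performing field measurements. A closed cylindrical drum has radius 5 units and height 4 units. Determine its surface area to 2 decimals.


Shape: closed cylinder
Radius r = 5 units, Height h = 4 units
Formula: SA = 2*pi*r^2 + 2*pi*r*h = 2*pi*r*(r + h)
r + h = 9
2 * r * (r + h) = 2 * 5 * 9 = 90
SA = 90 * pi
SA = 282.74
282.74 units^2


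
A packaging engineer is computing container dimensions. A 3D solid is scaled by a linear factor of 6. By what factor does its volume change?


Linear scale factor k = 6
Rule: under a linear scaling by k, volumes scale by k^3.
k^3 = 6 * 6 * 6
k^3 = 36 * 6
k^3 = 216
Volume scales by a factor of 216.
216 (dimensionless)


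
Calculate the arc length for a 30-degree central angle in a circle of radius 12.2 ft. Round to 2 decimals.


Shape: circular arc
Radius r = 12.2 ft, Angle = 30 degrees
Formula: L = (angle/360) * 2 * pi * r
2 * pi * r = 24.4 * pi
L = (30/360) * 24.4 * pi
L = 2.033333 * pi
L = 6.39
6.39 ft


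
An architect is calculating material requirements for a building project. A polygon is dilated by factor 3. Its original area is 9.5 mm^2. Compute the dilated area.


Linear scale factor k = 3
Original area = 9.5 mm^2
Rule: under a linear scaling by k, areas scale by k^2.
k^2 = 3^2 = 9
New area = 9.5 * 9
New area = 85.5
85.5 mm^2


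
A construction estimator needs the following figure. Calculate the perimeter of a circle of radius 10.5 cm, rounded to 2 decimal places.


Shape: circle
Radius r = 10.5 cm
Formula: C = 2 * pi * r
C = 2 * pi * 10.5
C = 21 * pi
C = 65.97
65.97 cm


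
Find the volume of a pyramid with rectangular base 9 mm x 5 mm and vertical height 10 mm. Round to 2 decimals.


Shape: rectangular pyramid
Base: 9 mm x 5 mm, Height h = 10 mm
Formula: V = (1/3) * base_area * h
base_area = 9 * 5 = 45
base_area * h = 45 * 10 = 450
V = 450 / 3
V = 150
150 mm^3


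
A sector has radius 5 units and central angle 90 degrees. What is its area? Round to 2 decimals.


Shape: circular sector
Radius r = 5 units, Angle = 90 degrees
Formula: A = (angle/360) * pi * r^2
r^2 = 25
Fraction of circle = 90/360
A = (90/360) * pi * 25
A = 6.25 * pi
A = 19.63
19.63 units^2


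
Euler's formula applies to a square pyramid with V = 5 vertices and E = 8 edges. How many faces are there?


Polyhedron: square pyramid
Euler's formula for convex polyhedra: V - E + F = 2
Given: V = 5 vertices and E = 8 edges
Solve for F:
F = 2 + E - V = 2 + 8 - 5 = 5
5 faces


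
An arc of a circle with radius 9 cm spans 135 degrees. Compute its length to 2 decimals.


Shape: circular arc
Radius r = 9 cm, Angle = 135 degrees
Formula: L = (angle/360) * 2 * pi * r
2 * pi * r = 18 * pi
L = (135/360) * 18 * pi
L = 6.75 * pi
L = 21.21
21.21 cm


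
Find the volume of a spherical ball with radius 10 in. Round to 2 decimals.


Shape: sphere
Radius r = 10 in
Formula: V = (4/3) * pi * r^3
r^3 = 1000
(4/3) * 1000 = 1333.333333
V = 1333.333333 * pi
V = 4188.79
4188.79 in^3


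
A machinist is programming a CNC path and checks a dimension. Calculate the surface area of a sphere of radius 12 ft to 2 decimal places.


Shape: sphere
Radius r = 12 ft
Formula: SA = 4 * pi * r^2
r^2 = 144
SA = 4 * pi * 144
SA = 576 * pi
SA = 1809.56
1809.56 ft^2


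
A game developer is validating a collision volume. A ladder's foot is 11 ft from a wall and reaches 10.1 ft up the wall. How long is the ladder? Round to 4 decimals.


Shape: right triangle
Legs a = 11 ft, b = 10.1 ft
Formula: c = sqrt(a^2 + b^2)
a^2 = 121, b^2 = 102.01
a^2 + b^2 = 223.01
c = sqrt(223.01)
c = 14.9335
14.9335 ft


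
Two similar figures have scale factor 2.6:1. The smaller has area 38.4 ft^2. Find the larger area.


Linear scale factor k = 2.6
Original area = 38.4 ft^2
Rule: under a linear scaling by k, areas scale by k^2.
k^2 = 2.6^2 = 6.76
New area = 38.4 * 6.76
New area = 259.584
259.584 ft^2


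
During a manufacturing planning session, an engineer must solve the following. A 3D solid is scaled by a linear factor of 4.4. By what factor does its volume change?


Linear scale factor k = 4.4
Rule: under a linear scaling by k, volumes scale by k^3.
k^3 = 4.4 * 4.4 * 4.4
k^3 = 19.36 * 4.4
k^3 = 85.184
Volume scales by a factor of 85.184.
85.184 (dimensionless)


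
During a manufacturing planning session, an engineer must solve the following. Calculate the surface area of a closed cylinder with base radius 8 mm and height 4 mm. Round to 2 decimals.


Shape: closed cylinder
Radius r = 8 mm, Height h = 4 mm
Formula: SA = 2*pi*r^2 + 2*pi*r*h = 2*pi*r*(r + h)
r + h = 12
2 * r * (r + h) = 2 * 8 * 12 = 192
SA = 192 * pi
SA = 603.19
603.19 mm^2


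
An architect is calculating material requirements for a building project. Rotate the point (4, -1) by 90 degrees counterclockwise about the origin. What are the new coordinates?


Transformation: rotation about the origin
Original point: (4, -1)
Rule for 90 deg counterclockwise: (x, y) -> (-y, x)
Apply: (4, -1) -> (1, 4)
(1, 4)


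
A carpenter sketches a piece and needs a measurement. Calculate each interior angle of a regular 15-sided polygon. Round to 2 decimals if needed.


Shape: regular pentadecagon (15 sides)
Formula: interior angle = (n - 2) * 180 / n
(n - 2) = 13
(n - 2) * 180 = 2340
angle = 2340 / 15
angle = 156
156 degrees


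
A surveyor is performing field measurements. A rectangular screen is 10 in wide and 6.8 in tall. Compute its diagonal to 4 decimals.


Shape: rectangle (diagonal via Pythagoras)
Sides: 10 in and 6.8 in
Formula: d = sqrt(l^2 + w^2)
l^2 = 100, w^2 = 46.24
l^2 + w^2 = 146.24
d = sqrt(146.24)
d = 12.093
12.093 in


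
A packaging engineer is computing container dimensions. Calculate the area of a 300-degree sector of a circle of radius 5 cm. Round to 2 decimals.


Shape: circular sector
Radius r = 5 cm, Angle = 300 degrees
Formula: A = (angle/360) * pi * r^2
r^2 = 25
Fraction of circle = 300/360
A = (300/360) * pi * 25
A = 20.833333 * pi
A = 65.45
65.45 cm^2


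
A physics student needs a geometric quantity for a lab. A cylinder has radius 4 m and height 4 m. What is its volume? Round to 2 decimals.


Shape: cylinder
Radius r = 4 m, Height h = 4 m
Formula: V = pi * r^2 * h
r^2 = 16
V = pi * 16 * 4
V = 64 * pi
V = 201.06
201.06 m^3


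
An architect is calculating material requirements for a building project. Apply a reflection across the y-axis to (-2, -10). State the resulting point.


Transformation: reflection
Original point: (-2, -10)
Rule for reflection over the y-axis: (x, y) -> (-x, y)
Apply: (-2, -10) -> (2, -10)
(2, -10)


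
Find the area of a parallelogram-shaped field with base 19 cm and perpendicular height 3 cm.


Shape: parallelogram
Base b = 19 cm, Height h = 3 cm
Formula: A = b * h
A = 19 * 3
A = 57
57 cm^2


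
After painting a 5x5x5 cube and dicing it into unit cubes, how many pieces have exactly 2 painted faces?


Large cube: 5 x 5 x 5, cut into unit cubes.
n = 5, so n - 2 = 3
Cubes with 2 painted faces lie along the edges, excluding corners.
A cube has 12 edges; each contributes (n - 2) = 3 such cubes.
Count = 12 * 3 = 36
36 unit cubes


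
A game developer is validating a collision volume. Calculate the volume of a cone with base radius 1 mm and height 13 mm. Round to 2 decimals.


Shape: cone
Radius r = 1 mm, Height h = 13 mm
Formula: V = (1/3) * pi * r^2 * h
r^2 = 1
pi * r^2 * h = pi * 1 * 13 = 13 * pi
V = 13 * pi / 3
V = 13.61
13.61 mm^3


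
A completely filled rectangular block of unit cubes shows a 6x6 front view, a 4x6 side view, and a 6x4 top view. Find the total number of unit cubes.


Orthographic views of a solid rectangular block:
Front view 6 x 6 -> length = 6, height = 6
Side view 4 x 6 -> width = 4, height = 6 (consistent)
Top view 6 x 4 -> confirms length = 6, width = 4
The block is 6 x 4 x 6.
Total unit cubes = 6 * 4 * 6 = 144
144 unit cubes


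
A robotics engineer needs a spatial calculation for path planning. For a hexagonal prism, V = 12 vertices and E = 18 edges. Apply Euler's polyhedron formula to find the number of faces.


Polyhedron: hexagonal prism
Euler's formula for convex polyhedra: V - E + F = 2
Given: V = 12 vertices and E = 18 edges
Solve for F:
F = 2 + E - V = 2 + 18 - 12 = 8
8 faces


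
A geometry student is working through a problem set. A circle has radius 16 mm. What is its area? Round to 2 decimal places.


Shape: circle
Radius r = 16 mm
Formula: A = pi * r^2
r^2 = 16^2 = 256
A = pi * 256
A = 804.25
804.25 mm^2


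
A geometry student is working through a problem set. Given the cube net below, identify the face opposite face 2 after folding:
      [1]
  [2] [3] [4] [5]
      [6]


Net: cross layout. Take square 3 as the base (bottom).
Fold the four squares in the horizontal row up around 3: 2 -> left, 4 -> right, 5 wraps to the top.
Fold 1 and 6 up from 3: 1 -> back, 6 -> front.
Opposite pairs are therefore: (1, 6), (2, 4), (3, 5).
Face 2 is opposite face 4.
face 4


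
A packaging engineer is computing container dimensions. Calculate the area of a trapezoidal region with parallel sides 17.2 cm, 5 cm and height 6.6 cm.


Shape: trapezoid
Parallel sides a = 17.2 cm, b = 5 cm; Height h = 6.6 cm
Formula: A = (a + b) * h / 2
a + b = 17.2 + 5 = 22.2
A = 22.2 * 6.6 / 2
A = 146.52 / 2
A = 73.26
73.26 cm^2


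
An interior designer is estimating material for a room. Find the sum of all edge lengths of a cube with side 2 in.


Shape: cube
Side s = 2 in
A cube has 12 edges, all equal.
Formula: total edge length = 12 * s
Total = 12 * 2
Total = 24
24 in


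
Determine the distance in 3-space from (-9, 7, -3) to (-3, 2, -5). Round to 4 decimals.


3D distance between two points
P1 = (-9, 7, -3), P2 = (-3, 2, -5)
Formula: d = sqrt((x2-x1)^2 + (y2-y1)^2 + (z2-z1)^2)
dx = -3 - -9 = 6
dy = 2 - 7 = -5
dz = -5 - -3 = -2
dx^2 + dy^2 + dz^2 = 36 + 25 + 4 = 65
d = sqrt(65)
d = 8.0623
8.0623 units


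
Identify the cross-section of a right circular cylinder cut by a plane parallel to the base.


Solid: right circular cylinder
Cutting plane: parallel to the base
Visualize the intersection of the plane with the solid's surface.
The boundary of the cut region is a circle.
circle


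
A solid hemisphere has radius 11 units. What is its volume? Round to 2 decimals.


Shape: hemisphere (half of a sphere)
Radius r = 11 units
Formula: V = (1/2) * (4/3) * pi * r^3 = (2/3) * pi * r^3
r^3 = 1331
(2/3) * 1331 = 887.333333
V = 887.333333 * pi
V = 2787.64
2787.64 units^3


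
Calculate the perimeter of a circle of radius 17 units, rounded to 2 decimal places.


Shape: circle
Radius r = 17 units
Formula: C = 2 * pi * r
C = 2 * pi * 17
C = 34 * pi
C = 106.81
106.81 units


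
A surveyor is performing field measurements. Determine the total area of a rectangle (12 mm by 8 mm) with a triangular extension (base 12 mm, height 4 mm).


Composite shape: rectangle + triangle
Rectangle area = 12 * 8 = 96
Triangle area = 0.5 * 12 * 4 = 24
Total = 96 + 24
Total = 120
120 mm^2


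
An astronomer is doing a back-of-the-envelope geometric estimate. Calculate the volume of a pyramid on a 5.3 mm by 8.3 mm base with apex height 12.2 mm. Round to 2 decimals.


Shape: rectangular pyramid
Base: 5.3 mm x 8.3 mm, Height h = 12.2 mm
Formula: V = (1/3) * base_area * h
base_area = 5.3 * 8.3 = 43.99
base_area * h = 43.99 * 12.2 = 536.678
V = 536.678 / 3
V = 178.89
178.89 mm^3


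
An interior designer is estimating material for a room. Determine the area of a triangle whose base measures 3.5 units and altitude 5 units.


Shape: triangle
Base b = 3.5 units, Height h = 5 units
Formula: A = (1/2) * b * h
A = 0.5 * 3.5 * 5
A = 0.5 * 17.5
A = 8.75
8.75 units^2


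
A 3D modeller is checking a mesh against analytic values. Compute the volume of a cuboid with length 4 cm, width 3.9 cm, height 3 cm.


Shape: rectangular prism
l = 4 cm, w = 3.9 cm, h = 3 cm
Formula: V = l * w * h
V = 4 * 3.9 * 3
V = 15.6 * 3
V = 46.8
46.8 cm^3


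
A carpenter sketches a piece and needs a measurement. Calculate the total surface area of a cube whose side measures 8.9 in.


Shape: cube
Side s = 8.9 in
A cube has 6 square faces.
Formula: SA = 6 * s^2
s^2 = 79.21
SA = 6 * 79.21
SA = 475.26
475.26 in^2


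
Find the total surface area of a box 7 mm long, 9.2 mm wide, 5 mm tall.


Shape: rectangular prism
l = 7 mm, w = 9.2 mm, h = 5 mm
Formula: SA = 2(lw + lh + wh)
lw = 64.4, lh = 35, wh = 46
lw + lh + wh = 145.4
SA = 2 * 145.4
SA = 290.8
290.8 mm^2


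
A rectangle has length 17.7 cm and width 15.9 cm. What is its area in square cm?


Shape: rectangle
Length l = 17.7 cm, Width w = 15.9 cm
Formula: A = l * w
A = 17.7 * 15.9
A = 281.43
281.43 cm^2


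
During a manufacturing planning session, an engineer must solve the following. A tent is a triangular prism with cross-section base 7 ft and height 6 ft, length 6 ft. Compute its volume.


Shape: triangular prism
Triangle base = 7 ft, triangle height = 6 ft, prism length L = 6 ft
Formula: V = (1/2 * b * h_tri) * L
Cross-section area = 0.5 * 7 * 6 = 21
V = 21 * 6
V = 126
126 ft^3


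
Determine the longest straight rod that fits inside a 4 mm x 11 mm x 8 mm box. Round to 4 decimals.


Shape: rectangular box (space diagonal)
l = 4 mm, w = 11 mm, h = 8 mm
Visualize: the diagonal of the base, then a right triangle with that diagonal and the height.
Formula: d = sqrt(l^2 + w^2 + h^2)
l^2 + w^2 + h^2 = 16 + 121 + 64 = 201
d = sqrt(201)
d = 14.1774
14.1774 mm


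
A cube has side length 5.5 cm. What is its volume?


Shape: cube
Side s = 5.5 cm
Formula: V = s^3
V = 5.5 * 5.5 * 5.5
V = 30.25 * 5.5
V = 166.375
166.375 cm^3


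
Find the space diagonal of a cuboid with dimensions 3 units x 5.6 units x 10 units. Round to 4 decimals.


Shape: rectangular box (space diagonal)
l = 3 units, w = 5.6 units, h = 10 units
Visualize: the diagonal of the base, then a right triangle with that diagonal and the height.
Formula: d = sqrt(l^2 + w^2 + h^2)
l^2 + w^2 + h^2 = 9 + 31.36 + 100 = 140.36
d = sqrt(140.36)
d = 11.8474
11.8474 units


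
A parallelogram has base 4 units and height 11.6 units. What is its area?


Shape: parallelogram
Base b = 4 units, Height h = 11.6 units
Formula: A = b * h
A = 4 * 11.6
A = 46.4
46.4 units^2


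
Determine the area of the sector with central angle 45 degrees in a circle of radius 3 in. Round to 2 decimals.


Shape: circular sector
Radius r = 3 in, Angle = 45 degrees
Formula: A = (angle/360) * pi * r^2
r^2 = 9
Fraction of circle = 45/360
A = (45/360) * pi * 9
A = 1.125 * pi
A = 3.53
3.53 in^2


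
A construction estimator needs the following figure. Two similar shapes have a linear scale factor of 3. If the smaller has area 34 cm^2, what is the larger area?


Linear scale factor k = 3
Original area = 34 cm^2
Rule: under a linear scaling by k, areas scale by k^2.
k^2 = 3^2 = 9
New area = 34 * 9
New area = 306
306 cm^2


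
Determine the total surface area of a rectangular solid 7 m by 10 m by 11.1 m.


Shape: rectangular prism
l = 7 m, w = 10 m, h = 11.1 m
Formula: SA = 2(lw + lh + wh)
lw = 70, lh = 77.7, wh = 111
lw + lh + wh = 258.7
SA = 2 * 258.7
SA = 517.4
517.4 m^2


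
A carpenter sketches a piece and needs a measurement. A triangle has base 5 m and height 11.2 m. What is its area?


Shape: triangle
Base b = 5 m, Height h = 11.2 m
Formula: A = (1/2) * b * h
A = 0.5 * 5 * 11.2
A = 0.5 * 56
A = 28
28 m^2


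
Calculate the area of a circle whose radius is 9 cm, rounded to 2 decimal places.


Shape: circle
Radius r = 9 cm
Formula: A = pi * r^2
r^2 = 9^2 = 81
A = pi * 81
A = 254.47
254.47 cm^2


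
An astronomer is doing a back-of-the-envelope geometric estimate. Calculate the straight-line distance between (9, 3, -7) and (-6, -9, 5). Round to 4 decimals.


3D distance between two points
P1 = (9, 3, -7), P2 = (-6, -9, 5)
Formula: d = sqrt((x2-x1)^2 + (y2-y1)^2 + (z2-z1)^2)
dx = -6 - 9 = -15
dy = -9 - 3 = -12
dz = 5 - -7 = 12
dx^2 + dy^2 + dz^2 = 225 + 144 + 144 = 513
d = sqrt(513)
d = 22.6495
22.6495 units


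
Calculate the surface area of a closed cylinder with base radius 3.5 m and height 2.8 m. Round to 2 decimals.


Shape: closed cylinder
Radius r = 3.5 m, Height h = 2.8 m
Formula: SA = 2*pi*r^2 + 2*pi*r*h = 2*pi*r*(r + h)
r + h = 6.3
2 * r * (r + h) = 2 * 3.5 * 6.3 = 44.1
SA = 44.1 * pi
SA = 138.54
138.54 m^2


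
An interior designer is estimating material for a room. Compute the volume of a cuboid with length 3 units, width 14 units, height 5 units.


Shape: rectangular prism
l = 3 units, w = 14 units, h = 5 units
Formula: V = l * w * h
V = 3 * 14 * 5
V = 42 * 5
V = 210
210 units^3


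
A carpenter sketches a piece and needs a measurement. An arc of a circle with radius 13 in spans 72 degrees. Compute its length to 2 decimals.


Shape: circular arc
Radius r = 13 in, Angle = 72 degrees
Formula: L = (angle/360) * 2 * pi * r
2 * pi * r = 26 * pi
L = (72/360) * 26 * pi
L = 5.2 * pi
L = 16.34
16.34 in


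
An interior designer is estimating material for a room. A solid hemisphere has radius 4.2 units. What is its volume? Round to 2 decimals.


Shape: hemisphere (half of a sphere)
Radius r = 4.2 units
Formula: V = (1/2) * (4/3) * pi * r^3 = (2/3) * pi * r^3
r^3 = 74.088
(2/3) * 74.088 = 49.392
V = 49.392 * pi
V = 155.17
155.17 units^3


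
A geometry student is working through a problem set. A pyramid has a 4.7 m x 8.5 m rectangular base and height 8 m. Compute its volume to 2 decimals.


Shape: rectangular pyramid
Base: 4.7 m x 8.5 m, Height h = 8 m
Formula: V = (1/3) * base_area * h
base_area = 4.7 * 8.5 = 39.95
base_area * h = 39.95 * 8 = 319.6
V = 319.6 / 3
V = 106.53
106.53 m^3


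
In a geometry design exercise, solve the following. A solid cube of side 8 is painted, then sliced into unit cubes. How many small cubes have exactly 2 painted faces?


Large cube: 8 x 8 x 8, cut into unit cubes.
n = 8, so n - 2 = 6
Cubes with 2 painted faces lie along the edges, excluding corners.
A cube has 12 edges; each contributes (n - 2) = 6 such cubes.
Count = 12 * 6 = 72
72 unit cubes


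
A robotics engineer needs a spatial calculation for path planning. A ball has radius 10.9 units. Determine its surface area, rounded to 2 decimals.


Shape: sphere
Radius r = 10.9 units
Formula: SA = 4 * pi * r^2
r^2 = 118.81
SA = 4 * pi * 118.81
SA = 475.24 * pi
SA = 1493.01
1493.01 units^2


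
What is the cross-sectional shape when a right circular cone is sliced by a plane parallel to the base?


Solid: right circular cone
Cutting plane: parallel to the base
Visualize the intersection of the plane with the solid's surface.
The boundary of the cut region is a circle.
circle


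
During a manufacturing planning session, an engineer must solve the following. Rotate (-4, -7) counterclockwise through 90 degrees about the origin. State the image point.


Transformation: rotation about the origin
Original point: (-4, -7)
Rule for 90 deg counterclockwise: (x, y) -> (-y, x)
Apply: (-4, -7) -> (7, -4)
(7, -4)


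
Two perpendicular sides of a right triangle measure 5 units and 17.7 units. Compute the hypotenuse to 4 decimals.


Shape: right triangle
Legs a = 5 units, b = 17.7 units
Formula: c = sqrt(a^2 + b^2)
a^2 = 25, b^2 = 313.29
a^2 + b^2 = 338.29
c = sqrt(338.29)
c = 18.3927
18.3927 units


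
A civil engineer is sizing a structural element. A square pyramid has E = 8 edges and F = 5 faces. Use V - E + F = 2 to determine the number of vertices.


Polyhedron: square pyramid
Euler's formula for convex polyhedra: V - E + F = 2
Given: E = 8 edges and F = 5 faces
Solve for V:
V = 2 + E - F = 2 + 8 - 5 = 5
5 vertices


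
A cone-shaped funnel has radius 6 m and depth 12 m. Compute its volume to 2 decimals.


Shape: cone
Radius r = 6 m, Height h = 12 m
Formula: V = (1/3) * pi * r^2 * h
r^2 = 36
pi * r^2 * h = pi * 36 * 12 = 432 * pi
V = 432 * pi / 3
V = 452.39
452.39 m^3


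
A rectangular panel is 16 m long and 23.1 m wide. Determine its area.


Shape: rectangle
Length l = 16 m, Width w = 23.1 m
Formula: A = l * w
A = 16 * 23.1
A = 369.6
369.6 m^2


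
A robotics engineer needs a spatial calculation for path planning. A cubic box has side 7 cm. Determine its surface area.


Shape: cube
Side s = 7 cm
A cube has 6 square faces.
Formula: SA = 6 * s^2
s^2 = 49
SA = 6 * 49
SA = 294
294 cm^2


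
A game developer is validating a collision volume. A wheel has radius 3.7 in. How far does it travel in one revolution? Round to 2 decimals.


Shape: circle
Radius r = 3.7 in
Formula: C = 2 * pi * r
C = 2 * pi * 3.7
C = 7.4 * pi
C = 23.25
23.25 in


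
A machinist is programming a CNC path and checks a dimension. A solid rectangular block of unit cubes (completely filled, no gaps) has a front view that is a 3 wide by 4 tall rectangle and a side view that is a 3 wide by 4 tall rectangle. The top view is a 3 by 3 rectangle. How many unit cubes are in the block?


Orthographic views of a solid rectangular block:
Front view 3 x 4 -> length = 3, height = 4
Side view 3 x 4 -> width = 3, height = 4 (consistent)
Top view 3 x 3 -> confirms length = 3, width = 3
The block is 3 x 3 x 4.
Total unit cubes = 3 * 3 * 4 = 36
36 unit cubes


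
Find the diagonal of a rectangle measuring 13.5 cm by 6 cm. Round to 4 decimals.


Shape: rectangle (diagonal via Pythagoras)
Sides: 13.5 cm and 6 cm
Formula: d = sqrt(l^2 + w^2)
l^2 = 182.25, w^2 = 36
l^2 + w^2 = 218.25
d = sqrt(218.25)
d = 14.7733
14.7733 cm


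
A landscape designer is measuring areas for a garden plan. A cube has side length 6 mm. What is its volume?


Shape: cube
Side s = 6 mm
Formula: V = s^3
V = 6 * 6 * 6
V = 36 * 6
V = 216
216 mm^3


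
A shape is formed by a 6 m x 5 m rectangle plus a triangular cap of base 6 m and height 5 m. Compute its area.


Composite shape: rectangle + triangle
Rectangle area = 6 * 5 = 30
Triangle area = 0.5 * 6 * 5 = 15
Total = 30 + 15
Total = 45
45 m^2


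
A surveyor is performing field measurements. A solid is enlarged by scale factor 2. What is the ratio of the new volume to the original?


Linear scale factor k = 2
Rule: under a linear scaling by k, volumes scale by k^3.
k^3 = 2 * 2 * 2
k^3 = 4 * 2
k^3 = 8
Volume scales by a factor of 8.
8 (dimensionless)


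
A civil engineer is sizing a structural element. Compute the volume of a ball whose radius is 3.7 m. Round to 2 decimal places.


Shape: sphere
Radius r = 3.7 m
Formula: V = (4/3) * pi * r^3
r^3 = 50.653
(4/3) * 50.653 = 67.537333
V = 67.537333 * pi
V = 212.17
212.17 m^3


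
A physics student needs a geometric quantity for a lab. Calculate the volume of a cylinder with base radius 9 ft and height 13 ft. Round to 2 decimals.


Shape: cylinder
Radius r = 9 ft, Height h = 13 ft
Formula: V = pi * r^2 * h
r^2 = 81
V = pi * 81 * 13
V = 1053 * pi
V = 3308.1
3308.1 ft^3


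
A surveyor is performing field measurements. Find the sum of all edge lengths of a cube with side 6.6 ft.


Shape: cube
Side s = 6.6 ft
A cube has 12 edges, all equal.
Formula: total edge length = 12 * s
Total = 12 * 6.6
Total = 79.2
79.2 ft


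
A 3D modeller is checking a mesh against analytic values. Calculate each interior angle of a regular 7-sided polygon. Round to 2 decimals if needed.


Shape: regular heptagon (7 sides)
Formula: interior angle = (n - 2) * 180 / n
(n - 2) = 5
(n - 2) * 180 = 900
angle = 900 / 7
angle = 128.57
128.57 degrees


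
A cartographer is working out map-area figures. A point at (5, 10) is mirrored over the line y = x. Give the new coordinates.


Transformation: reflection
Original point: (5, 10)
Rule for reflection over y = x: (x, y) -> (y, x)
Apply: (5, 10) -> (10, 5)
(10, 5)


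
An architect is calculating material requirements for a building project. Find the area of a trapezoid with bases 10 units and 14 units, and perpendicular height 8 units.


Shape: trapezoid
Parallel sides a = 10 units, b = 14 units; Height h = 8 units
Formula: A = (a + b) * h / 2
a + b = 10 + 14 = 24
A = 24 * 8 / 2
A = 192 / 2
A = 96
96 units^2


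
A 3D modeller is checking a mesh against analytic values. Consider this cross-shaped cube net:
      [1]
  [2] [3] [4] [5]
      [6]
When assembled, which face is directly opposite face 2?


Net: cross layout. Take square 3 as the base (bottom).
Fold the four squares in the horizontal row up around 3: 2 -> left, 4 -> right, 5 wraps to the top.
Fold 1 and 6 up from 3: 1 -> back, 6 -> front.
Opposite pairs are therefore: (1, 6), (2, 4), (3, 5).
Face 2 is opposite face 4.
face 4


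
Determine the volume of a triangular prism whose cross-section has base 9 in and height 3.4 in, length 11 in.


Shape: triangular prism
Triangle base = 9 in, triangle height = 3.4 in, prism length L = 11 in
Formula: V = (1/2 * b * h_tri) * L
Cross-section area = 0.5 * 9 * 3.4 = 15.3
V = 15.3 * 11
V = 168.3
168.3 in^3


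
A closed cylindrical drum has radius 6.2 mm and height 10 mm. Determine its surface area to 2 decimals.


Shape: closed cylinder
Radius r = 6.2 mm, Height h = 10 mm
Formula: SA = 2*pi*r^2 + 2*pi*r*h = 2*pi*r*(r + h)
r + h = 16.2
2 * r * (r + h) = 2 * 6.2 * 16.2 = 200.88
SA = 200.88 * pi
SA = 631.08
631.08 mm^2


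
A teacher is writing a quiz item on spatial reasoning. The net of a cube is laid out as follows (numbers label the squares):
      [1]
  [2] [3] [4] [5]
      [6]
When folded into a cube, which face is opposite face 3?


Net: cross layout. Take square 3 as the base (bottom).
Fold the four squares in the horizontal row up around 3: 2 -> left, 4 -> right, 5 wraps to the top.
Fold 1 and 6 up from 3: 1 -> back, 6 -> front.
Opposite pairs are therefore: (1, 6), (2, 4), (3, 5).
Face 3 is opposite face 5.
face 5


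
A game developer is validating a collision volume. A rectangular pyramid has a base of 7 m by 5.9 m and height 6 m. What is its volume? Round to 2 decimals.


Shape: rectangular pyramid
Base: 7 m x 5.9 m, Height h = 6 m
Formula: V = (1/3) * base_area * h
base_area = 7 * 5.9 = 41.3
base_area * h = 41.3 * 6 = 247.8
V = 247.8 / 3
V = 82.6
82.6 m^3


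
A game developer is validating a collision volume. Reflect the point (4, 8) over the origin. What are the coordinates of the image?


Transformation: reflection
Original point: (4, 8)
Rule for reflection through the origin: (x, y) -> (-x, -y)
Apply: (4, 8) -> (-4, -8)
(-4, -8)


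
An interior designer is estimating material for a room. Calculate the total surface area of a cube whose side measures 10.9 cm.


Shape: cube
Side s = 10.9 cm
A cube has 6 square faces.
Formula: SA = 6 * s^2
s^2 = 118.81
SA = 6 * 118.81
SA = 712.86
712.86 cm^2


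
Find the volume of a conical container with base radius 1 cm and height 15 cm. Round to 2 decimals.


Shape: cone
Radius r = 1 cm, Height h = 15 cm
Formula: V = (1/3) * pi * r^2 * h
r^2 = 1
pi * r^2 * h = pi * 1 * 15 = 15 * pi
V = 15 * pi / 3
V = 15.71
15.71 cm^3


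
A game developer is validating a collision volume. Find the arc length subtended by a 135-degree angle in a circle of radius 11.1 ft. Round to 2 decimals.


Shape: circular arc
Radius r = 11.1 ft, Angle = 135 degrees
Formula: L = (angle/360) * 2 * pi * r
2 * pi * r = 22.2 * pi
L = (135/360) * 22.2 * pi
L = 8.325 * pi
L = 26.15
26.15 ft


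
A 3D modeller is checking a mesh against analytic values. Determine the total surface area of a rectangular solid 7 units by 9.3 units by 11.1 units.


Shape: rectangular prism
l = 7 units, w = 9.3 units, h = 11.1 units
Formula: SA = 2(lw + lh + wh)
lw = 65.1, lh = 77.7, wh = 103.23
lw + lh + wh = 246.03
SA = 2 * 246.03
SA = 492.06
492.06 units^2


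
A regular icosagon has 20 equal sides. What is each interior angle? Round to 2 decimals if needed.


Shape: regular icosagon (20 sides)
Formula: interior angle = (n - 2) * 180 / n
(n - 2) = 18
(n - 2) * 180 = 3240
angle = 3240 / 20
angle = 162
162 degrees


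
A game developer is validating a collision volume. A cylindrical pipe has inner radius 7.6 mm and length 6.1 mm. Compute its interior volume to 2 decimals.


Shape: cylinder
Radius r = 7.6 mm, Height h = 6.1 mm
Formula: V = pi * r^2 * h
r^2 = 57.76
V = pi * 57.76 * 6.1
V = 352.336 * pi
V = 1106.9
1106.9 mm^3


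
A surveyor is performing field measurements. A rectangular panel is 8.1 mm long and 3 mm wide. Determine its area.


Shape: rectangle
Length l = 8.1 mm, Width w = 3 mm
Formula: A = l * w
A = 8.1 * 3
A = 24.3
24.3 mm^2


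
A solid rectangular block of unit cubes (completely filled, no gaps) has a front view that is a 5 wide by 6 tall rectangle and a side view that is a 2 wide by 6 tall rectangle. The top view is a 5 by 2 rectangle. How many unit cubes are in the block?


Orthographic views of a solid rectangular block:
Front view 5 x 6 -> length = 5, height = 6
Side view 2 x 6 -> width = 2, height = 6 (consistent)
Top view 5 x 2 -> confirms length = 5, width = 2
The block is 5 x 2 x 6.
Total unit cubes = 5 * 2 * 6 = 60
60 unit cubes


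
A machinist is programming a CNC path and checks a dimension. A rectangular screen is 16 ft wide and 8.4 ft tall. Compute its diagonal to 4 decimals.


Shape: rectangle (diagonal via Pythagoras)
Sides: 16 ft and 8.4 ft
Formula: d = sqrt(l^2 + w^2)
l^2 = 256, w^2 = 70.56
l^2 + w^2 = 326.56
d = sqrt(326.56)
d = 18.071
18.071 ft


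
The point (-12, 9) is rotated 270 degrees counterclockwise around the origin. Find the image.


Transformation: rotation about the origin
Original point: (-12, 9)
Rule for 270 deg counterclockwise: (x, y) -> (y, -x)
Apply: (-12, 9) -> (9, 12)
(9, 12)


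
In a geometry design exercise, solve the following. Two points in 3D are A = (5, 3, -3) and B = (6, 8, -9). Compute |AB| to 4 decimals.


3D distance between two points
P1 = (5, 3, -3), P2 = (6, 8, -9)
Formula: d = sqrt((x2-x1)^2 + (y2-y1)^2 + (z2-z1)^2)
dx = 6 - 5 = 1
dy = 8 - 3 = 5
dz = -9 - -3 = -6
dx^2 + dy^2 + dz^2 = 1 + 25 + 36 = 62
d = sqrt(62)
d = 7.874
7.874 units


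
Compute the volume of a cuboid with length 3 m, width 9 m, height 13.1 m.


Shape: rectangular prism
l = 3 m, w = 9 m, h = 13.1 m
Formula: V = l * w * h
V = 3 * 9 * 13.1
V = 27 * 13.1
V = 353.7
353.7 m^3


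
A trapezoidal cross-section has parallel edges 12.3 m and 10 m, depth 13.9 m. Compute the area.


Shape: trapezoid
Parallel sides a = 12.3 m, b = 10 m; Height h = 13.9 m
Formula: A = (a + b) * h / 2
a + b = 12.3 + 10 = 22.3
A = 22.3 * 13.9 / 2
A = 309.97 / 2
A = 154.985
154.985 m^2


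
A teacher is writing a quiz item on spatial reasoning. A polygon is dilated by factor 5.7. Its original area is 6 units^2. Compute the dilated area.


Linear scale factor k = 5.7
Original area = 6 units^2
Rule: under a linear scaling by k, areas scale by k^2.
k^2 = 5.7^2 = 32.49
New area = 6 * 32.49
New area = 194.94
194.94 units^2


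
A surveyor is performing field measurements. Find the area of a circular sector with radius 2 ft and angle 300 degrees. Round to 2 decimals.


Shape: circular sector
Radius r = 2 ft, Angle = 300 degrees
Formula: A = (angle/360) * pi * r^2
r^2 = 4
Fraction of circle = 300/360
A = (300/360) * pi * 4
A = 3.333333 * pi
A = 10.47
10.47 ft^2


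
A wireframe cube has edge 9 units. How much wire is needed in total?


Shape: cube
Side s = 9 units
A cube has 12 edges, all equal.
Formula: total edge length = 12 * s
Total = 12 * 9
Total = 108
108 units


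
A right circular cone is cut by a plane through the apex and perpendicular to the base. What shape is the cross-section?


Solid: right circular cone
Cutting plane: through the apex and perpendicular to the base
Visualize the intersection of the plane with the solid's surface.
The boundary of the cut region is a isosceles triangle.
isosceles triangle


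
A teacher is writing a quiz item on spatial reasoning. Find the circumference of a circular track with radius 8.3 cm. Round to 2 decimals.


Shape: circle
Radius r = 8.3 cm
Formula: C = 2 * pi * r
C = 2 * pi * 8.3
C = 16.6 * pi
C = 52.15
52.15 cm


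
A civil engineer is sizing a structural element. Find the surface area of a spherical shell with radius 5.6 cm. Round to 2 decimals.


Shape: sphere
Radius r = 5.6 cm
Formula: SA = 4 * pi * r^2
r^2 = 31.36
SA = 4 * pi * 31.36
SA = 125.44 * pi
SA = 394.08
394.08 cm^2


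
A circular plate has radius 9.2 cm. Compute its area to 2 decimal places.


Shape: circle
Radius r = 9.2 cm
Formula: A = pi * r^2
r^2 = 9.2^2 = 84.64
A = pi * 84.64
A = 265.9
265.9 cm^2


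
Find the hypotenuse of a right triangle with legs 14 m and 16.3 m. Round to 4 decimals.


Shape: right triangle
Legs a = 14 m, b = 16.3 m
Formula: c = sqrt(a^2 + b^2)
a^2 = 196, b^2 = 265.69
a^2 + b^2 = 461.69
c = sqrt(461.69)
c = 21.487
21.487 m


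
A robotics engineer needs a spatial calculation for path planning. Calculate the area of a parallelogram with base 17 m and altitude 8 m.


Shape: parallelogram
Base b = 17 m, Height h = 8 m
Formula: A = b * h
A = 17 * 8
A = 136
136 m^2


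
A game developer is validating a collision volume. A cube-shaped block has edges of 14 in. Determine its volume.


Shape: cube
Side s = 14 in
Formula: V = s^3
V = 14 * 14 * 14
V = 196 * 14
V = 2744
2744 in^3


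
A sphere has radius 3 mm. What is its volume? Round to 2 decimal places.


Shape: sphere
Radius r = 3 mm
Formula: V = (4/3) * pi * r^3
r^3 = 27
(4/3) * 27 = 36
V = 36 * pi
V = 113.1
113.1 mm^3


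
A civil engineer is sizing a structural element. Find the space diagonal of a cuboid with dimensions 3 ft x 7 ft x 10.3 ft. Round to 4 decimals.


Shape: rectangular box (space diagonal)
l = 3 ft, w = 7 ft, h = 10.3 ft
Visualize: the diagonal of the base, then a right triangle with that diagonal and the height.
Formula: d = sqrt(l^2 + w^2 + h^2)
l^2 + w^2 + h^2 = 9 + 49 + 106.09 = 164.09
d = sqrt(164.09)
d = 12.8098
12.8098 ft


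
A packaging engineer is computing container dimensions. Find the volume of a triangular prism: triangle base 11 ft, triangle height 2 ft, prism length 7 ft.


Shape: triangular prism
Triangle base = 11 ft, triangle height = 2 ft, prism length L = 7 ft
Formula: V = (1/2 * b * h_tri) * L
Cross-section area = 0.5 * 11 * 2 = 11
V = 11 * 7
V = 77
77 ft^3


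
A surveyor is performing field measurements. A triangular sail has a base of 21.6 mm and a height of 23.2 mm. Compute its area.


Shape: triangle
Base b = 21.6 mm, Height h = 23.2 mm
Formula: A = (1/2) * b * h
A = 0.5 * 21.6 * 23.2
A = 0.5 * 501.12
A = 250.56
250.56 mm^2


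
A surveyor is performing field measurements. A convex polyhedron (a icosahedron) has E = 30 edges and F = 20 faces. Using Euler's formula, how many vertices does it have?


Polyhedron: icosahedron
Euler's formula for convex polyhedra: V - E + F = 2
Given: E = 30 edges and F = 20 faces
Solve for V:
V = 2 + E - F = 2 + 30 - 20 = 12
12 vertices
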